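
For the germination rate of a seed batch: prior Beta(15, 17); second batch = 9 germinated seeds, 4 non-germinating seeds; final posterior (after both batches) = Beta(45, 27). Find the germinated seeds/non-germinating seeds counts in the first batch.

Because Beta–binomial updating is additive in the counts, the combined data contributed (α_post−α_prior, β_post−β_prior) successes and failures.
Total across both batches: 45−15=30 germinated seeds, 27−17=10 non-germinating seeds.
Subtract the second batch: 30−9=21 germinated seeds and 10−4=6 non-germinating seeds.

21 germinated seeds and 6 non-germinating seeds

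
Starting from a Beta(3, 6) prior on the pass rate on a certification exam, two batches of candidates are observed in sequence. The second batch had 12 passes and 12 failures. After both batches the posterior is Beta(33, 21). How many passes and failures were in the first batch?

18 passes and 3 failures

Because Beta–binomial updating is additive in the counts, the combined data contributed (α_post−α_prior, β_post−β_prior) successes and failures.
Total across both batches: 33−3=30 passes, 21−6=15 failures.
Subtract the second batch: 30−12=18 passes and 15−12=3 failures.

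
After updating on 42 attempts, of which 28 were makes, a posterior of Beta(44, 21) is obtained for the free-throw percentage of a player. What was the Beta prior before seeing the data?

A Beta(a, b) prior with s successes and f failures in binomial data gives a Beta(a+s, b+f) posterior.
Subtract the data counts: 44−28=16, 21−14=7.

Beta(16, 7)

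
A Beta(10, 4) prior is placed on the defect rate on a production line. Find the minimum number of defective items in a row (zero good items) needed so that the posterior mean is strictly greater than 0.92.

After k defective items and 0 good items the posterior is Beta(10+k, 4), with mean (10+k)/(10+4+k).
Set (10+k)/(14+k) > 0.92 and solve: k > (0.92·14 − 10)/(1 − 0.92) = 36.000.
The smallest integer exceeding 36.000 is 37, and checking k=37: (47)/(51) = 0.9216 > 0.92.

k = 37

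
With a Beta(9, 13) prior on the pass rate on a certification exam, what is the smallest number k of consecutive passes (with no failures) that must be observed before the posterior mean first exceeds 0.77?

k = 35

After k passes and 0 failures the posterior is Beta(9+k, 13), with mean (9+k)/(9+13+k).
Set (9+k)/(22+k) > 0.77 and solve: k > (0.77·22 − 9)/(1 − 0.77) = 34.522.
The smallest integer exceeding 34.522 is 35, and checking k=35: (44)/(57) = 0.7719 > 0.77.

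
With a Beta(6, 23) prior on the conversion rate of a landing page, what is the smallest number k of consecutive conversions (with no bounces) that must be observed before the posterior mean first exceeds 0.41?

After k conversions and 0 bounces the posterior is Beta(6+k, 23), with mean (6+k)/(6+23+k).
Set (6+k)/(29+k) > 0.41 and solve: k > (0.41·29 − 6)/(1 − 0.41) = 9.983.
The smallest integer exceeding 9.983 is 10, and checking k=10: (16)/(39) = 0.4103 > 0.41.

k = 10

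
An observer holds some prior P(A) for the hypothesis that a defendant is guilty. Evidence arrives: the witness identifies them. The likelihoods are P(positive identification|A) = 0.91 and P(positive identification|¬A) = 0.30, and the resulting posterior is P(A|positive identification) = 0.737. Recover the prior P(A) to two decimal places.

P(A) = 0.48

Bayes' rule in odds form gives O(A|E) = O(A)·[P(E|A)/P(E|¬A)], hence O(A) = O(A|E)/LR.
Posterior odds = 0.737/(1−0.737) = 2.8023. LR = 0.91/0.30 = 3.0333.
Prior odds = 2.8023/3.0333 = 0.9238, so P(A) = 0.9238/(1+0.9238) ≈ 0.48.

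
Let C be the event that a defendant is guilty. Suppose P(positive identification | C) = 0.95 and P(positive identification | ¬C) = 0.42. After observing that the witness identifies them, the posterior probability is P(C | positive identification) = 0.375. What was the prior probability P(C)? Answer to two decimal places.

Bayes' rule in odds form gives O(C|E) = O(C)·[P(E|C)/P(E|¬C)], hence O(C) = O(C|E)/LR.
Posterior odds = 0.375/(1−0.375) = 0.6000. LR = 0.95/0.42 = 2.2619.
Prior odds = 0.6000/2.2619 = 0.2653, so P(C) = 0.2653/(1+0.2653) ≈ 0.21.

P(C) = 0.21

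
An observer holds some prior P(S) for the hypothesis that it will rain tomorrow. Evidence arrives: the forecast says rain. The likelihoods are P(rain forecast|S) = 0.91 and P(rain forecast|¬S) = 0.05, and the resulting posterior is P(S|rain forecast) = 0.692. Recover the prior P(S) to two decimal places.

P(S) = 0.11

In odds form, posterior odds = prior odds × likelihood ratio, so prior odds = posterior odds ÷ LR.
Posterior odds = 0.692/(1−0.692) = 2.2468. LR = 0.91/0.05 = 18.2000.
Prior odds = 2.2468/18.2000 = 0.1235, so P(S) = 0.1235/(1+0.1235) ≈ 0.11.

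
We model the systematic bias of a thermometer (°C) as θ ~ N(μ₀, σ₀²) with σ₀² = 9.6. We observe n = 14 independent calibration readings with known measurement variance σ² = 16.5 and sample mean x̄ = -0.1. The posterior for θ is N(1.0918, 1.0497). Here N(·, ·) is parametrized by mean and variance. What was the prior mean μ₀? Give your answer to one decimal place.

The posterior mean is a precision-weighted average: μ_n = (τ₀μ₀ + τ_data·x̄)/(τ₀+τ_data), with τ₀=1/σ₀² and τ_data=n/σ².
Here τ₀ = 1/9.6 = 0.104167 and τ_data = 14/16.5 = 0.848485, so τ_n = 0.952652.
Rearranging for μ₀: μ₀ = (μ_n·τ_n − τ_data·x̄)/τ₀ = (1.0918·0.952652 − 0.848485·-0.1) / 0.104167 = 1.124954/0.104167 ≈ 10.8.

μ₀ = 10.8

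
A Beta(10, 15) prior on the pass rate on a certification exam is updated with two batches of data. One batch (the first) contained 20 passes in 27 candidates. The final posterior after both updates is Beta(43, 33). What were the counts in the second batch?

13 passes and 11 failures

Because Beta–binomial updating is additive in the counts, the combined data contributed (α_post−α_prior, β_post−β_prior) successes and failures.
Total across both batches: 43−10=33 passes, 33−15=18 failures.
Subtract the first batch: 33−20=13 passes and 18−7=11 failures.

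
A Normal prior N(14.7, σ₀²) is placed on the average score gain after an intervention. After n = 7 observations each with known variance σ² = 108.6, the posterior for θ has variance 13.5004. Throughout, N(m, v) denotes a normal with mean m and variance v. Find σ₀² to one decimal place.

σ₀² = 104.0

For the Normal–Normal model with known σ², precisions add: τ_n = τ₀ + n/σ².
So 1/σ₀² = 1/13.5004 − 7/108.6 = 0.074072 − 0.064457 = 0.009615.
Hence σ₀² = 1/0.009615 ≈ 104.0.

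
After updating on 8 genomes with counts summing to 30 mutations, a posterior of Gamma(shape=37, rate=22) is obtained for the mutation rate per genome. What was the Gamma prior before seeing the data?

Gamma(shape=7, rate=14)

A Gamma(α, β) prior (rate parametrization) on a Poisson rate with n observations summing to S gives posterior Gamma(α+S, β+n).
So α = 37 − 30 = 7 and β = 22 − 8 = 14.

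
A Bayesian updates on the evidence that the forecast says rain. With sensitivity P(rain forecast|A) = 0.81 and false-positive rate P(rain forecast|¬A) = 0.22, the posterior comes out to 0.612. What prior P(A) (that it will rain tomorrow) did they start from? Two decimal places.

P(A) = 0.30

In odds form, posterior odds = prior odds × likelihood ratio, so prior odds = posterior odds ÷ LR.
Posterior odds = 0.612/(1−0.612) = 1.5773. LR = 0.81/0.22 = 3.6818.
Prior odds = 1.5773/3.6818 = 0.4284, so P(A) = 0.4284/(1+0.4284) ≈ 0.30.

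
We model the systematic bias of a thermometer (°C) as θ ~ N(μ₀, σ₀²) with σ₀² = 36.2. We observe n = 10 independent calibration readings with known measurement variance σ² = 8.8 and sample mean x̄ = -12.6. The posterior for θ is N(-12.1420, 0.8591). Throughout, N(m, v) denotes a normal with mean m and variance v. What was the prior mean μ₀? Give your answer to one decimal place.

μ₀ = 6.7

The posterior mean is a precision-weighted average: μ_n = (τ₀μ₀ + τ_data·x̄)/(τ₀+τ_data), with τ₀=1/σ₀² and τ_data=n/σ².
Here τ₀ = 1/36.2 = 0.027624 and τ_data = 10/8.8 = 1.136364, so τ_n = 1.163988.
Rearranging for μ₀: μ₀ = (μ_n·τ_n − τ_data·x̄)/τ₀ = (-12.1420·1.163988 − 1.136364·-12.6) / 0.027624 = 0.185044/0.027624 ≈ 6.7.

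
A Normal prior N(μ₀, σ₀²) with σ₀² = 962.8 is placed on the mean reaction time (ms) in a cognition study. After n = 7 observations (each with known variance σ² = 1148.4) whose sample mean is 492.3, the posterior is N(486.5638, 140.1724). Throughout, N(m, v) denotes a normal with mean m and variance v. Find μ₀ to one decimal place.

The posterior mean is a precision-weighted average: μ_n = (τ₀μ₀ + τ_data·x̄)/(τ₀+τ_data), with τ₀=1/σ₀² and τ_data=n/σ².
Here τ₀ = 1/962.8 = 0.001039 and τ_data = 7/1148.4 = 0.006095, so τ_n = 0.007134.
Rearranging for μ₀: μ₀ = (μ_n·τ_n − τ_data·x̄)/τ₀ = (486.5638·0.007134 − 0.006095·492.3) / 0.001039 = 0.470578/0.001039 ≈ 452.9.

μ₀ = 452.9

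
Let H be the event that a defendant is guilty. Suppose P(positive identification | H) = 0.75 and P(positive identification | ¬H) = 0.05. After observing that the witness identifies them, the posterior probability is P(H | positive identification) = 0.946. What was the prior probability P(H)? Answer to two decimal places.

P(H) = 0.54

Bayes' rule in odds form gives O(H|E) = O(H)·[P(E|H)/P(E|¬H)], hence O(H) = O(H|E)/LR.
Posterior odds = 0.946/(1−0.946) = 17.5185. LR = 0.75/0.05 = 15.0000.
Prior odds = 17.5185/15.0000 = 1.1679, so P(H) = 1.1679/(1+1.1679) ≈ 0.54.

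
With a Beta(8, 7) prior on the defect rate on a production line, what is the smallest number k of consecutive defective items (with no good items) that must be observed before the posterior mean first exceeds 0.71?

After k defective items and 0 good items the posterior is Beta(8+k, 7), with mean (8+k)/(8+7+k).
Set (8+k)/(15+k) > 0.71 and solve: k > (0.71·15 − 8)/(1 − 0.71) = 9.138.
The smallest integer exceeding 9.138 is 10, and checking k=10: (18)/(25) = 0.7200 > 0.71.

k = 10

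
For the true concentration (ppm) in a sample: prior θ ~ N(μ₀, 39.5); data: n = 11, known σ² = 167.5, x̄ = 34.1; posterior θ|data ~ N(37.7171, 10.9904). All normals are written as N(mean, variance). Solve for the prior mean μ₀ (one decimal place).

With known observation variance, the Normal–Normal posterior has precision τ_n = τ₀ + n/σ² and mean μ_n = (τ₀μ₀ + (n/σ²)x̄)/τ_n.
Here τ₀ = 1/39.5 = 0.025316 and τ_data = 11/167.5 = 0.065672, so τ_n = 0.090988.
Rearranging for μ₀: μ₀ = (μ_n·τ_n − τ_data·x̄)/τ₀ = (37.7171·0.090988 − 0.065672·34.1) / 0.025316 = 1.192388/0.025316 ≈ 47.1.

μ₀ = 47.1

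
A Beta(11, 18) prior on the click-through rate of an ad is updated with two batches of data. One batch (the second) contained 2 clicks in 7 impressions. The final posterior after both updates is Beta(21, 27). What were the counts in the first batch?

8 clicks and 4 non-clicks

Because Beta–binomial updating is additive in the counts, the combined data contributed (α_post−α_prior, β_post−β_prior) successes and failures.
Total across both batches: 21−11=10 clicks, 27−18=9 non-clicks.
Subtract the second batch: 10−2=8 clicks and 9−5=4 non-clicks.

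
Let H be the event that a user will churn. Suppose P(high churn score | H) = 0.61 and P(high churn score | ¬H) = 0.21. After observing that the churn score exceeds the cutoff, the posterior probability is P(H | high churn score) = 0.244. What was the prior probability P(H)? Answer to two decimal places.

P(H) = 0.10

Bayes' rule in odds form gives O(H|E) = O(H)·[P(E|H)/P(E|¬H)], hence O(H) = O(H|E)/LR.
Posterior odds = 0.244/(1−0.244) = 0.3228. LR = 0.61/0.21 = 2.9048.
Prior odds = 0.3228/2.9048 = 0.1111, so P(H) = 0.1111/(1+0.1111) ≈ 0.10.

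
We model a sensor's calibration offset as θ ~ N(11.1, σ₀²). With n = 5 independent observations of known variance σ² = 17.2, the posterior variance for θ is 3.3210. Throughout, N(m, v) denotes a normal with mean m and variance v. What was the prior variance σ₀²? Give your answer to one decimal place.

σ₀² = 96.0

For the Normal–Normal model with known σ², precisions add: τ_n = τ₀ + n/σ².
So 1/σ₀² = 1/3.3210 − 5/17.2 = 0.301114 − 0.290698 = 0.010416.
Hence σ₀² = 1/0.010416 ≈ 96.0.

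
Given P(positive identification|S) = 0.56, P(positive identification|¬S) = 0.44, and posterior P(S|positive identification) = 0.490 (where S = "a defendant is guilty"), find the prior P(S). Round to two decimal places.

P(S) = 0.43

Bayes' rule in odds form gives O(S|E) = O(S)·[P(E|S)/P(E|¬S)], hence O(S) = O(S|E)/LR.
Posterior odds = 0.490/(1−0.490) = 0.9608. LR = 0.56/0.44 = 1.2727.
Prior odds = 0.9608/1.2727 = 0.7549, so P(S) = 0.7549/(1+0.7549) ≈ 0.43.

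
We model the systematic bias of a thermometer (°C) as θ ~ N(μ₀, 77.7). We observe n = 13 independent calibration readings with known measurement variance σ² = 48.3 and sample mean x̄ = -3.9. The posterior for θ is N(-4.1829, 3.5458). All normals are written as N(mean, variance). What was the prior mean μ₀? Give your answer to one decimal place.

With known observation variance, the Normal–Normal posterior has precision τ_n = τ₀ + n/σ² and mean μ_n = (τ₀μ₀ + (n/σ²)x̄)/τ_n.
Here τ₀ = 1/77.7 = 0.012870 and τ_data = 13/48.3 = 0.269151, so τ_n = 0.282021.
Rearranging for μ₀: μ₀ = (μ_n·τ_n − τ_data·x̄)/τ₀ = (-4.1829·0.282021 − 0.269151·-3.9) / 0.012870 = -0.129977/0.012870 ≈ -10.1.

μ₀ = -10.1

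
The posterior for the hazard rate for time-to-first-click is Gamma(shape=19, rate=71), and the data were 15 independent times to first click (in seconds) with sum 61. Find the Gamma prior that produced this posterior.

Gamma(shape=4, rate=10)

For an exponential likelihood with a Gamma(α, β) prior on the rate, n observations with total T give posterior Gamma(α+n, β+T).
So α = 19 − 15 = 4 and β = 71 − 61 = 10.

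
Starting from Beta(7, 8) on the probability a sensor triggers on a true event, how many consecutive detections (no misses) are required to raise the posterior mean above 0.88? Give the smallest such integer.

k = 52

After k detections and 0 misses the posterior is Beta(7+k, 8), with mean (7+k)/(7+8+k).
Set (7+k)/(15+k) > 0.88 and solve: k > (0.88·15 − 7)/(1 − 0.88) = 51.667.
The smallest integer exceeding 51.667 is 52, and checking k=52: (59)/(67) = 0.8806 > 0.88.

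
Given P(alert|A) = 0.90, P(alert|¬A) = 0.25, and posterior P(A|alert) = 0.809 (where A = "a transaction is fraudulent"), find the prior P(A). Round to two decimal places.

In odds form, posterior odds = prior odds × likelihood ratio, so prior odds = posterior odds ÷ LR.
Posterior odds = 0.809/(1−0.809) = 4.2356. LR = 0.90/0.25 = 3.6000.
Prior odds = 4.2356/3.6000 = 1.1766, so P(A) = 1.1766/(1+1.1766) ≈ 0.54.

P(A) = 0.54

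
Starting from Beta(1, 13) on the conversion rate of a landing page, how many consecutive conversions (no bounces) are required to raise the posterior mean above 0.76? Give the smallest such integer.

After k conversions and 0 bounces the posterior is Beta(1+k, 13), with mean (1+k)/(1+13+k).
Set (1+k)/(14+k) > 0.76 and solve: k > (0.76·14 − 1)/(1 − 0.76) = 40.167.
The smallest integer exceeding 40.167 is 41, and checking k=41: (42)/(55) = 0.7636 > 0.76.

k = 41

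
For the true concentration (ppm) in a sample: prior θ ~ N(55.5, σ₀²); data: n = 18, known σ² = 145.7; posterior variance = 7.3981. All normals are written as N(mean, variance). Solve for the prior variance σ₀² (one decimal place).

σ₀² = 86.0

For the Normal–Normal model with known σ², precisions add: τ_n = τ₀ + n/σ².
So 1/σ₀² = 1/7.3981 − 18/145.7 = 0.135170 − 0.123542 = 0.011628.
Hence σ₀² = 1/0.011628 ≈ 86.0.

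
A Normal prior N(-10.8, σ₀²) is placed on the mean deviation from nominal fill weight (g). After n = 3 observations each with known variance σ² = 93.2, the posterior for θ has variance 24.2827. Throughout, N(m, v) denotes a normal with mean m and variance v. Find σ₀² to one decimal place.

σ₀² = 111.2

For the Normal–Normal model with known σ², precisions add: τ_n = τ₀ + n/σ².
So 1/σ₀² = 1/24.2827 − 3/93.2 = 0.041182 − 0.032189 = 0.008993.
Hence σ₀² = 1/0.008993 ≈ 111.2.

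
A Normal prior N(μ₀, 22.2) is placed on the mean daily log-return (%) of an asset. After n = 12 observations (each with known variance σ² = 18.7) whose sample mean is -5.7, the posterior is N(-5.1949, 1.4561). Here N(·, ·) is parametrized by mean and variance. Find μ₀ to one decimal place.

μ₀ = 2.0

With known observation variance, the Normal–Normal posterior has precision τ_n = τ₀ + n/σ² and mean μ_n = (τ₀μ₀ + (n/σ²)x̄)/τ_n.
Here τ₀ = 1/22.2 = 0.045045 and τ_data = 12/18.7 = 0.641711, so τ_n = 0.686756.
Rearranging for μ₀: μ₀ = (μ_n·τ_n − τ_data·x̄)/τ₀ = (-5.1949·0.686756 − 0.641711·-5.7) / 0.045045 = 0.090124/0.045045 ≈ 2.0.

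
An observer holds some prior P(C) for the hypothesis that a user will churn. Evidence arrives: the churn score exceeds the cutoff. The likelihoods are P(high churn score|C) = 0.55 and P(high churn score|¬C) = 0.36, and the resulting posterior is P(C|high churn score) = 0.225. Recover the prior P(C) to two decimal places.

In odds form, posterior odds = prior odds × likelihood ratio, so prior odds = posterior odds ÷ LR.
Posterior odds = 0.225/(1−0.225) = 0.2903. LR = 0.55/0.36 = 1.5278.
Prior odds = 0.2903/1.5278 = 0.1900, so P(C) = 0.1900/(1+0.1900) ≈ 0.16.

P(C) = 0.16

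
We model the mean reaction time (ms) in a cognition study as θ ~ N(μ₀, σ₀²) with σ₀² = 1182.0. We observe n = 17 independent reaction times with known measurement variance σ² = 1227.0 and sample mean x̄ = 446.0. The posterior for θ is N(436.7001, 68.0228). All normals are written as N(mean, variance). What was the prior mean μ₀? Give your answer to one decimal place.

μ₀ = 284.4

The posterior mean is a precision-weighted average: μ_n = (τ₀μ₀ + τ_data·x̄)/(τ₀+τ_data), with τ₀=1/σ₀² and τ_data=n/σ².
Here τ₀ = 1/1182.0 = 0.000846 and τ_data = 17/1227.0 = 0.013855, so τ_n = 0.014701.
Rearranging for μ₀: μ₀ = (μ_n·τ_n − τ_data·x̄)/τ₀ = (436.7001·0.014701 − 0.013855·446.0) / 0.000846 = 0.240598/0.000846 ≈ 284.4.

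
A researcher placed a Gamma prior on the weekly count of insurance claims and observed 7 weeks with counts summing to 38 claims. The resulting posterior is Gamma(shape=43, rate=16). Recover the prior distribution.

Gamma–Poisson conjugacy: posterior shape = α + Σxᵢ, posterior rate = β + n.
So α = 43 − 38 = 5 and β = 16 − 7 = 9.

Gamma(shape=5, rate=9)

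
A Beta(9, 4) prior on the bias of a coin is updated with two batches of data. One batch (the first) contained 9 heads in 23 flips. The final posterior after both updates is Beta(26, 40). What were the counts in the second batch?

8 heads and 22 tails

Because Beta–binomial updating is additive in the counts, the combined data contributed (α_post−α_prior, β_post−β_prior) successes and failures.
Total across both batches: 26−9=17 heads, 40−4=36 tails.
Subtract the first batch: 17−9=8 heads and 36−14=22 tails.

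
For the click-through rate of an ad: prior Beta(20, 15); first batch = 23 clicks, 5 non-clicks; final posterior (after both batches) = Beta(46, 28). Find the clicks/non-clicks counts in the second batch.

3 clicks and 8 non-clicks

Because Beta–binomial updating is additive in the counts, the combined data contributed (α_post−α_prior, β_post−β_prior) successes and failures.
Total across both batches: 46−20=26 clicks, 28−15=13 non-clicks.
Subtract the first batch: 26−23=3 clicks and 13−5=8 non-clicks.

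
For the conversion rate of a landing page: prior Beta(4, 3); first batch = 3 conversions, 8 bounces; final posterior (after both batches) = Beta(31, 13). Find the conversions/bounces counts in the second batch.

24 conversions and 2 bounces

Sequential conjugate updates are equivalent to a single update on the pooled data, so total successes = posterior α − prior α and total failures = posterior β − prior β.
Total across both batches: 31−4=27 conversions, 13−3=10 bounces.
Subtract the first batch: 27−3=24 conversions and 10−8=2 bounces.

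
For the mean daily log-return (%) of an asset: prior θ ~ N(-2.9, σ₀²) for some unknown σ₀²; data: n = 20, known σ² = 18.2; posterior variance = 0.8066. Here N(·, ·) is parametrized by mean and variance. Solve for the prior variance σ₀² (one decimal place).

σ₀² = 7.1

Posterior precision equals prior precision plus data precision: 1/σ_n² = 1/σ₀² + n/σ².
So 1/σ₀² = 1/0.8066 − 20/18.2 = 1.239772 − 1.098901 = 0.140871.
Hence σ₀² = 1/0.140871 ≈ 7.1.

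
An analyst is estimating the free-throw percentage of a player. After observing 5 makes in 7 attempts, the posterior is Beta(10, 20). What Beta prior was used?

Beta is conjugate to the binomial likelihood: posterior = Beta(a+s, b+f).
Subtract the data counts: 10−5=5, 20−2=18.

Beta(5, 18)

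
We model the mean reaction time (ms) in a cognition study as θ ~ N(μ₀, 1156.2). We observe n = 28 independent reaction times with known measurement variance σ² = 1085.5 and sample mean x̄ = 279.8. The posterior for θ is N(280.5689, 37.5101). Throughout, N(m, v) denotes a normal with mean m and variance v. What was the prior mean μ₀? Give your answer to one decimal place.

With known observation variance, the Normal–Normal posterior has precision τ_n = τ₀ + n/σ² and mean μ_n = (τ₀μ₀ + (n/σ²)x̄)/τ_n.
Here τ₀ = 1/1156.2 = 0.000865 and τ_data = 28/1085.5 = 0.025795, so τ_n = 0.026660.
Rearranging for μ₀: μ₀ = (μ_n·τ_n − τ_data·x̄)/τ₀ = (280.5689·0.026660 − 0.025795·279.8) / 0.000865 = 0.262526/0.000865 ≈ 303.5.

μ₀ = 303.5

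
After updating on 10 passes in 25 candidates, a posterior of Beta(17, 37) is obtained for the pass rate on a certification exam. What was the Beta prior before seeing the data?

A Beta(a, b) prior with s successes and f failures in binomial data gives a Beta(a+s, b+f) posterior.
So a = 17 − 10 = 7 and b = 37 − 15 = 22.

Beta(7, 22)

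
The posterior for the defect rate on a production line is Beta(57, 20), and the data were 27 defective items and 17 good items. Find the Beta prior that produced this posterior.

Under Beta–binomial conjugacy the posterior parameters are (α+s, β+f).
So α = 57 − 27 = 30 and β = 20 − 17 = 3.

Beta(30, 3)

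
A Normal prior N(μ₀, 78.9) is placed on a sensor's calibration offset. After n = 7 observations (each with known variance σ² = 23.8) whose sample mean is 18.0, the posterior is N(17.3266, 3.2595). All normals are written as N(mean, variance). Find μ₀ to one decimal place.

μ₀ = 1.7

The posterior mean is a precision-weighted average: μ_n = (τ₀μ₀ + τ_data·x̄)/(τ₀+τ_data), with τ₀=1/σ₀² and τ_data=n/σ².
Here τ₀ = 1/78.9 = 0.012674 and τ_data = 7/23.8 = 0.294118, so τ_n = 0.306792.
Rearranging for μ₀: μ₀ = (μ_n·τ_n − τ_data·x̄)/τ₀ = (17.3266·0.306792 − 0.294118·18.0) / 0.012674 = 0.021538/0.012674 ≈ 1.7.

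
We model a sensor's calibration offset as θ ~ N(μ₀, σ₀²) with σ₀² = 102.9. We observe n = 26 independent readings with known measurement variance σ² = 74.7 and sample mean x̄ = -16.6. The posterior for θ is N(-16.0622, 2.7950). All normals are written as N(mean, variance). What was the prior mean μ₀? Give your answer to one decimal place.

μ₀ = 3.2

The posterior mean is a precision-weighted average: μ_n = (τ₀μ₀ + τ_data·x̄)/(τ₀+τ_data), with τ₀=1/σ₀² and τ_data=n/σ².
Here τ₀ = 1/102.9 = 0.009718 and τ_data = 26/74.7 = 0.348059, so τ_n = 0.357777.
Rearranging for μ₀: μ₀ = (μ_n·τ_n − τ_data·x̄)/τ₀ = (-16.0622·0.357777 − 0.348059·-16.6) / 0.009718 = 0.031094/0.009718 ≈ 3.2.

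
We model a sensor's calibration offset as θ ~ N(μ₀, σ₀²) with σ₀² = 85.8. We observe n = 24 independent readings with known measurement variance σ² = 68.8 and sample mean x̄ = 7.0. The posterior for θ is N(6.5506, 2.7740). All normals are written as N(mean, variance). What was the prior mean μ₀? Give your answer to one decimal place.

With known observation variance, the Normal–Normal posterior has precision τ_n = τ₀ + n/σ² and mean μ_n = (τ₀μ₀ + (n/σ²)x̄)/τ_n.
Here τ₀ = 1/85.8 = 0.011655 and τ_data = 24/68.8 = 0.348837, so τ_n = 0.360492.
Rearranging for μ₀: μ₀ = (μ_n·τ_n − τ_data·x̄)/τ₀ = (6.5506·0.360492 − 0.348837·7.0) / 0.011655 = -0.080420/0.011655 ≈ -6.9.

μ₀ = -6.9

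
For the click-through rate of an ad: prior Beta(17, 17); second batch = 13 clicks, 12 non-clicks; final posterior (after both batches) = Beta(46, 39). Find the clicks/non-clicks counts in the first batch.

16 clicks and 10 non-clicks

Sequential conjugate updates are equivalent to a single update on the pooled data, so total successes = posterior α − prior α and total failures = posterior β − prior β.
Total across both batches: 46−17=29 clicks, 39−17=22 non-clicks.
Subtract the second batch: 29−13=16 clicks and 22−12=10 non-clicks.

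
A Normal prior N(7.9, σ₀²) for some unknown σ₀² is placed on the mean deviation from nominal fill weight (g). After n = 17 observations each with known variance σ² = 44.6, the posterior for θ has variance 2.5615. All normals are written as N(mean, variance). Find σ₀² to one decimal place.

Posterior precision equals prior precision plus data precision: 1/σ_n² = 1/σ₀² + n/σ².
So 1/σ₀² = 1/2.5615 − 17/44.6 = 0.390396 − 0.381166 = 0.009230.
Hence σ₀² = 1/0.009230 ≈ 108.3.

σ₀² = 108.3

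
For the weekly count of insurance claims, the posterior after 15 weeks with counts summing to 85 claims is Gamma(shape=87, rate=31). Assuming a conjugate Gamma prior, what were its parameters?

Gamma(shape=2, rate=16)

A Gamma(α, β) prior (rate parametrization) on a Poisson rate with n observations summing to S gives posterior Gamma(α+S, β+n).
So α = 87 − 85 = 2 and β = 31 − 15 = 16.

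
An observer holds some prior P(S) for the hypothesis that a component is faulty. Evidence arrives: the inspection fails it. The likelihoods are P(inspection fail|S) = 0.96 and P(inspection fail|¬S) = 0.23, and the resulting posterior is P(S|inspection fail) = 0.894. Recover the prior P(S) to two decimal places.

P(S) = 0.67

In odds form, posterior odds = prior odds × likelihood ratio, so prior odds = posterior odds ÷ LR.
Posterior odds = 0.894/(1−0.894) = 8.4340. LR = 0.96/0.23 = 4.1739.
Prior odds = 8.4340/4.1739 = 2.0207, so P(S) = 2.0207/(1+2.0207) ≈ 0.67.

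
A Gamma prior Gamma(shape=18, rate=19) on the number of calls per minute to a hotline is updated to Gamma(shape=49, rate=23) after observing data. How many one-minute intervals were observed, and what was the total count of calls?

Gamma–Poisson conjugacy: posterior shape = α + Σxᵢ, posterior rate = β + n.
Matching: Σxᵢ = 49 − 18 = 31 and n = 23 − 19 = 4.

n = 4 one-minute intervals with total 31 calls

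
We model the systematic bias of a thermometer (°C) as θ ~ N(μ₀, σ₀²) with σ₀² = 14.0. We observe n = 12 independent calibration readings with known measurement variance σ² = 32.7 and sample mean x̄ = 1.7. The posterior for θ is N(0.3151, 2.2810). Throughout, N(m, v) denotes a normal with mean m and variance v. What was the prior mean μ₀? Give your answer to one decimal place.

With known observation variance, the Normal–Normal posterior has precision τ_n = τ₀ + n/σ² and mean μ_n = (τ₀μ₀ + (n/σ²)x̄)/τ_n.
Here τ₀ = 1/14.0 = 0.071429 and τ_data = 12/32.7 = 0.366972, so τ_n = 0.438401.
Rearranging for μ₀: μ₀ = (μ_n·τ_n − τ_data·x̄)/τ₀ = (0.3151·0.438401 − 0.366972·1.7) / 0.071429 = -0.485712/0.071429 ≈ -6.8.

μ₀ = -6.8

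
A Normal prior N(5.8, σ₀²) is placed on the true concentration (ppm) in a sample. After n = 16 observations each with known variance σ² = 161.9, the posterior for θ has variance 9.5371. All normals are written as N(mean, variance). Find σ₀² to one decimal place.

Posterior precision equals prior precision plus data precision: 1/σ_n² = 1/σ₀² + n/σ².
So 1/σ₀² = 1/9.5371 − 16/161.9 = 0.104854 − 0.098826 = 0.006028.
Hence σ₀² = 1/0.006028 ≈ 165.9.

σ₀² = 165.9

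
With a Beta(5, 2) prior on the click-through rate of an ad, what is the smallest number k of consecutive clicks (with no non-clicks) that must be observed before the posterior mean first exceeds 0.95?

After k clicks and 0 non-clicks the posterior is Beta(5+k, 2), with mean (5+k)/(5+2+k).
Set (5+k)/(7+k) > 0.95 and solve: k > (0.95·7 − 5)/(1 − 0.95) = 33.000.
The smallest integer exceeding 33.000 is 34, and checking k=34: (39)/(41) = 0.9512 > 0.95.

k = 34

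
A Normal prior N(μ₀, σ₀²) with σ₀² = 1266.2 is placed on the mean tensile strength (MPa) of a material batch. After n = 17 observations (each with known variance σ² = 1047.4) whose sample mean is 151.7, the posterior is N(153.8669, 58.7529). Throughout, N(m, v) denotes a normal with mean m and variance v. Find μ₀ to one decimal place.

With known observation variance, the Normal–Normal posterior has precision τ_n = τ₀ + n/σ² and mean μ_n = (τ₀μ₀ + (n/σ²)x̄)/τ_n.
Here τ₀ = 1/1266.2 = 0.000790 and τ_data = 17/1047.4 = 0.016231, so τ_n = 0.017021.
Rearranging for μ₀: μ₀ = (μ_n·τ_n − τ_data·x̄)/τ₀ = (153.8669·0.017021 − 0.016231·151.7) / 0.000790 = 0.156726/0.000790 ≈ 198.4.

μ₀ = 198.4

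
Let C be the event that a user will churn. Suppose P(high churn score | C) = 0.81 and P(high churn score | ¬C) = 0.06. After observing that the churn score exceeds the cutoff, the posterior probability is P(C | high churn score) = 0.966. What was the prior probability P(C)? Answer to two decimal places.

In odds form, posterior odds = prior odds × likelihood ratio, so prior odds = posterior odds ÷ LR.
Posterior odds = 0.966/(1−0.966) = 28.4118. LR = 0.81/0.06 = 13.5000.
Prior odds = 28.4118/13.5000 = 2.1046, so P(C) = 2.1046/(1+2.1046) ≈ 0.68.

P(C) = 0.68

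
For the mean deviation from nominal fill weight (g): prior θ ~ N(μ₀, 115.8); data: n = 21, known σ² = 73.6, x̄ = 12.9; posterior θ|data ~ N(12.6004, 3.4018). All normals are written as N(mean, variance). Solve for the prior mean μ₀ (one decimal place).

With known observation variance, the Normal–Normal posterior has precision τ_n = τ₀ + n/σ² and mean μ_n = (τ₀μ₀ + (n/σ²)x̄)/τ_n.
Here τ₀ = 1/115.8 = 0.008636 and τ_data = 21/73.6 = 0.285326, so τ_n = 0.293962.
Rearranging for μ₀: μ₀ = (μ_n·τ_n − τ_data·x̄)/τ₀ = (12.6004·0.293962 − 0.285326·12.9) / 0.008636 = 0.023333/0.008636 ≈ 2.7.

μ₀ = 2.7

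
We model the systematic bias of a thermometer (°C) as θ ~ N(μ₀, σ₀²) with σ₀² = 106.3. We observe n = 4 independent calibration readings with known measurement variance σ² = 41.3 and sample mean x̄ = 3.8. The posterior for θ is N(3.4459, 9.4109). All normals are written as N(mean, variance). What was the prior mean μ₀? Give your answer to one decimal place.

The posterior mean is a precision-weighted average: μ_n = (τ₀μ₀ + τ_data·x̄)/(τ₀+τ_data), with τ₀=1/σ₀² and τ_data=n/σ².
Here τ₀ = 1/106.3 = 0.009407 and τ_data = 4/41.3 = 0.096852, so τ_n = 0.106259.
Rearranging for μ₀: μ₀ = (μ_n·τ_n − τ_data·x̄)/τ₀ = (3.4459·0.106259 − 0.096852·3.8) / 0.009407 = -0.001880/0.009407 ≈ -0.2.

μ₀ = -0.2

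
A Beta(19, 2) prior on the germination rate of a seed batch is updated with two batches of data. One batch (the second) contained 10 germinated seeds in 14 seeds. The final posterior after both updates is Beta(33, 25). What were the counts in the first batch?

Sequential conjugate updates are equivalent to a single update on the pooled data, so total successes = posterior α − prior α and total failures = posterior β − prior β.
Total across both batches: 33−19=14 germinated seeds, 25−2=23 non-germinating seeds.
Subtract the second batch: 14−10=4 germinated seeds and 23−4=19 non-germinating seeds.

4 germinated seeds and 19 non-germinating seeds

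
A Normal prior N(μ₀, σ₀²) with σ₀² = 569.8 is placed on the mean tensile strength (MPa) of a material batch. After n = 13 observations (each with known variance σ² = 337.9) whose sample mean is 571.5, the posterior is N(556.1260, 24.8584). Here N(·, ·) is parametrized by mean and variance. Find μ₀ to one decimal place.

μ₀ = 219.1

The posterior mean is a precision-weighted average: μ_n = (τ₀μ₀ + τ_data·x̄)/(τ₀+τ_data), with τ₀=1/σ₀² and τ_data=n/σ².
Here τ₀ = 1/569.8 = 0.001755 and τ_data = 13/337.9 = 0.038473, so τ_n = 0.040228.
Rearranging for μ₀: μ₀ = (μ_n·τ_n − τ_data·x̄)/τ₀ = (556.1260·0.040228 − 0.038473·571.5) / 0.001755 = 0.384517/0.001755 ≈ 219.1.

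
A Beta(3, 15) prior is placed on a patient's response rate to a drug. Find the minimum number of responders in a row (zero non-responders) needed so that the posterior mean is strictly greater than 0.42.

After k responders and 0 non-responders the posterior is Beta(3+k, 15), with mean (3+k)/(3+15+k).
Set (3+k)/(18+k) > 0.42 and solve: k > (0.42·18 − 3)/(1 − 0.42) = 7.862.
The smallest integer exceeding 7.862 is 8, and checking k=8: (11)/(26) = 0.4231 > 0.42.

k = 8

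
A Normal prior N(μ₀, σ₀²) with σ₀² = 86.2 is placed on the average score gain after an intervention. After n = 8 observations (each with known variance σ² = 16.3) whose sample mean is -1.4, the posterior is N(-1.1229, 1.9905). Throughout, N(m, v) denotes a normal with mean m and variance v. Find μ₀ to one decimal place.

μ₀ = 10.6

With known observation variance, the Normal–Normal posterior has precision τ_n = τ₀ + n/σ² and mean μ_n = (τ₀μ₀ + (n/σ²)x̄)/τ_n.
Here τ₀ = 1/86.2 = 0.011601 and τ_data = 8/16.3 = 0.490798, so τ_n = 0.502399.
Rearranging for μ₀: μ₀ = (μ_n·τ_n − τ_data·x̄)/τ₀ = (-1.1229·0.502399 − 0.490798·-1.4) / 0.011601 = 0.122973/0.011601 ≈ 10.6.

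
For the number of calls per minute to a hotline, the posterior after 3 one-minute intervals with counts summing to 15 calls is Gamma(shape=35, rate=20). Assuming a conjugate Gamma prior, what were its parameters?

Gamma(shape=20, rate=17)

A Gamma(α, β) prior (rate parametrization) on a Poisson rate with n observations summing to S gives posterior Gamma(α+S, β+n).
So α = 35 − 15 = 20 and β = 20 − 3 = 17.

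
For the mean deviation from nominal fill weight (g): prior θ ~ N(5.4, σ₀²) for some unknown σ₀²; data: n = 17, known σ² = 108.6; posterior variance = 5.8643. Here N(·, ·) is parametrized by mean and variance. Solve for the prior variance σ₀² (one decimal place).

For the Normal–Normal model with known σ², precisions add: τ_n = τ₀ + n/σ².
So 1/σ₀² = 1/5.8643 − 17/108.6 = 0.170523 − 0.156538 = 0.013985.
Hence σ₀² = 1/0.013985 ≈ 71.5.

σ₀² = 71.5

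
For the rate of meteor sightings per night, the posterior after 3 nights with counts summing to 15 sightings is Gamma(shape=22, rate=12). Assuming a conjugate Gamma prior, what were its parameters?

A Gamma(α, β) prior (rate parametrization) on a Poisson rate with n observations summing to S gives posterior Gamma(α+S, β+n).
So α = 22 − 15 = 7 and β = 12 − 3 = 9.

Gamma(shape=7, rate=9)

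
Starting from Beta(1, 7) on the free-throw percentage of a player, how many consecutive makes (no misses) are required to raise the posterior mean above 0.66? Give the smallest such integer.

k = 13

After k makes and 0 misses the posterior is Beta(1+k, 7), with mean (1+k)/(1+7+k).
Set (1+k)/(8+k) > 0.66 and solve: k > (0.66·8 − 1)/(1 − 0.66) = 12.588.
The smallest integer exceeding 12.588 is 13.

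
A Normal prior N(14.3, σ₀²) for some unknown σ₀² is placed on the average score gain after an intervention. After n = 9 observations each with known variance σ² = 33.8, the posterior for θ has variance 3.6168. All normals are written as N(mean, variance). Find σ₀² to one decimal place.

For the Normal–Normal model with known σ², precisions add: τ_n = τ₀ + n/σ².
So 1/σ₀² = 1/3.6168 − 9/33.8 = 0.276488 − 0.266272 = 0.010216.
Hence σ₀² = 1/0.010216 ≈ 97.9.

σ₀² = 97.9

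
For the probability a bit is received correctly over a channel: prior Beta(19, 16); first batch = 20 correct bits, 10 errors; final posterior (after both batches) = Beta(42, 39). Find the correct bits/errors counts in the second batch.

Because Beta–binomial updating is additive in the counts, the combined data contributed (α_post−α_prior, β_post−β_prior) successes and failures.
Total across both batches: 42−19=23 correct bits, 39−16=23 errors.
Subtract the first batch: 23−20=3 correct bits and 23−10=13 errors.

3 correct bits and 13 errors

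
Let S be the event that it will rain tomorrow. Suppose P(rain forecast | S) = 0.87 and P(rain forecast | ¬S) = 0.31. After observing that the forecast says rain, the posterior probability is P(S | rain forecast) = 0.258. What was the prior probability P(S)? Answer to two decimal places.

P(S) = 0.11

In odds form, posterior odds = prior odds × likelihood ratio, so prior odds = posterior odds ÷ LR.
Posterior odds = 0.258/(1−0.258) = 0.3477. LR = 0.87/0.31 = 2.8065.
Prior odds = 0.3477/2.8065 = 0.1239, so P(S) = 0.1239/(1+0.1239) ≈ 0.11.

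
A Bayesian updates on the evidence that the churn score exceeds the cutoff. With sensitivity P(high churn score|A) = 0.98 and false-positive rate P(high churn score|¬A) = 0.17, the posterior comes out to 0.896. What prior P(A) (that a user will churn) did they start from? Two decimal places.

In odds form, posterior odds = prior odds × likelihood ratio, so prior odds = posterior odds ÷ LR.
Posterior odds = 0.896/(1−0.896) = 8.6154. LR = 0.98/0.17 = 5.7647.
Prior odds = 8.6154/5.7647 = 1.4945, so P(A) = 1.4945/(1+1.4945) ≈ 0.60.

P(A) = 0.60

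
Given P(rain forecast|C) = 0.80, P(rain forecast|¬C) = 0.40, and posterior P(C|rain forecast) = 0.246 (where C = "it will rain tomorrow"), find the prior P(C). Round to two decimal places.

Bayes' rule in odds form gives O(C|E) = O(C)·[P(E|C)/P(E|¬C)], hence O(C) = O(C|E)/LR.
Posterior odds = 0.246/(1−0.246) = 0.3263. LR = 0.80/0.40 = 2.0000.
Prior odds = 0.3263/2.0000 = 0.1631, so P(C) = 0.1631/(1+0.1631) ≈ 0.14.

P(C) = 0.14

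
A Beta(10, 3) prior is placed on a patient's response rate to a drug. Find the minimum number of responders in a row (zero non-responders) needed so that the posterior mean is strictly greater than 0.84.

After k responders and 0 non-responders the posterior is Beta(10+k, 3), with mean (10+k)/(10+3+k).
Set (10+k)/(13+k) > 0.84 and solve: k > (0.84·13 − 10)/(1 − 0.84) = 5.750.
The smallest integer exceeding 5.750 is 6.

k = 6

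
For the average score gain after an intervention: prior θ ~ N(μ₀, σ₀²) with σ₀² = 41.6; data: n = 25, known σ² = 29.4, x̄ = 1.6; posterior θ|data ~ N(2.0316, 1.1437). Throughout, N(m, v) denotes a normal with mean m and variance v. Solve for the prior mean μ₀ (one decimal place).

μ₀ = 17.3

The posterior mean is a precision-weighted average: μ_n = (τ₀μ₀ + τ_data·x̄)/(τ₀+τ_data), with τ₀=1/σ₀² and τ_data=n/σ².
Here τ₀ = 1/41.6 = 0.024038 and τ_data = 25/29.4 = 0.850340, so τ_n = 0.874378.
Rearranging for μ₀: μ₀ = (μ_n·τ_n − τ_data·x̄)/τ₀ = (2.0316·0.874378 − 0.850340·1.6) / 0.024038 = 0.415842/0.024038 ≈ 17.3.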